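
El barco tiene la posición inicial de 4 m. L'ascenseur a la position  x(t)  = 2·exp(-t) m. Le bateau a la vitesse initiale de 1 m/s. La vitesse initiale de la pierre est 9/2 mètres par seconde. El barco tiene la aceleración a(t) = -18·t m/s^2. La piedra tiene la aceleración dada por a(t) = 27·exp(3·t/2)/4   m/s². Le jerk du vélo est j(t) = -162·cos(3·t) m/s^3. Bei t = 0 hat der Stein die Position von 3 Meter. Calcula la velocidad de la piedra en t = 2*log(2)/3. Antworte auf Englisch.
We must find the antiderivative of our acceleration equation a(t) = 27·exp(3·t/2)/4 1 time. Taking ∫a(t)dt and applying v(0) = 9/2, we find v(t) = 9·exp(3·t/2)/2. We have velocity v(t) = 9·exp(3·t/2)/2. Substituting t = 2*log(2)/3: v(2*log(2)/3) = 9.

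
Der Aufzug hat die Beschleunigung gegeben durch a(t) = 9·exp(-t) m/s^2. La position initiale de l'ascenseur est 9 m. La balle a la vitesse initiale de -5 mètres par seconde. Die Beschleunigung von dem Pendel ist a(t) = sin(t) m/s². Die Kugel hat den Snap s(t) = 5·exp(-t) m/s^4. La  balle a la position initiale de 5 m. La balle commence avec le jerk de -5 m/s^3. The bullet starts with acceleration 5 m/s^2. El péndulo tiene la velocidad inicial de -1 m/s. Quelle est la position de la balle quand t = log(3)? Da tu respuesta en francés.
Nous devons intégrer notre équation du snap s(t) = 5·exp(-t) 4 fois. L'intégrale du snap est le jerk. En utilisant j(0) = -5, nous obtenons j(t) = -5·exp(-t). L'intégrale du jerk est l'accélération. En utilisant a(0) = 5, nous obtenons a(t) = 5·exp(-t). En intégrant l'accélération et en utilisant la condition initiale v(0) = -5, nous obtenons v(t) = -5·exp(-t). La primitive de la vitesse, avec x(0) = 5, donne la position: x(t) = 5·exp(-t). En utilisant x(t) = 5·exp(-t) et en substituant t = log(3), nous trouvons x = 5/3.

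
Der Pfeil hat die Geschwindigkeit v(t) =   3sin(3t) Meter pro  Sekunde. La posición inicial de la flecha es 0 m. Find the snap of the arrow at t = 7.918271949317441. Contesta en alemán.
Um dies zu lösen, müssen wir 3 Ableitungen unserer Gleichung für die Geschwindigkeit v(t) = 3·sin(3·t) nehmen. Mit d/dt von v(t) finden wir a(t) = 9·cos(3·t). Mit d/dt von a(t) finden wir j(t) = -27·sin(3·t). Mit d/dt von j(t) finden wir s(t) = -81·cos(3·t). Wir haben den Snap s(t) = -81·cos(3·t). Durch Einsetzen von t = 7.918271949317441: s(7.918271949317441) = -15.5258689095048.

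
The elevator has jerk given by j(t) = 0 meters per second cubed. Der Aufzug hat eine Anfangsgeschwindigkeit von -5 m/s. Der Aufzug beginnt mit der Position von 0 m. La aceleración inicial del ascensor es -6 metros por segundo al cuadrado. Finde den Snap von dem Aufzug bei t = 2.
Wir müssen unsere Gleichung für den Ruck j(t) = 0 1-mal ableiten. Mit d/dt von j(t) finden wir s(t) = 0. Wir haben den Snap s(t) = 0. Durch Einsetzen von t = 2: s(2) = 0.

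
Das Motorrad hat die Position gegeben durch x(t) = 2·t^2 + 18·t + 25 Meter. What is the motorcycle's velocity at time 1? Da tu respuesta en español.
Partiendo de la posición x(t) = 2·t^2 + 18·t + 25, tomamos 1 derivada. Tomando d/dt de x(t), encontramos v(t) = 4·t + 18. De la ecuación de la velocidad v(t) = 4·t + 18, sustituimos t = 1 para obtener v = 22.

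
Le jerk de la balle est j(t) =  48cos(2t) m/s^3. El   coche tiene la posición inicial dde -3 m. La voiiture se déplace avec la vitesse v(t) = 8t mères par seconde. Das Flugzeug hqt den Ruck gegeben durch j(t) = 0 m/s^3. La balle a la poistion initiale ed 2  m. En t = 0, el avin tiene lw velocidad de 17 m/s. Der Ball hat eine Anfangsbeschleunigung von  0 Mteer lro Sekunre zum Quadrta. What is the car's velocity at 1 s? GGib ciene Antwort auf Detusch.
Aus der Gleichung für die Geschwindigkeit v(t) = 8·t, setzen wir t = 1 ein und erhalten v = 8.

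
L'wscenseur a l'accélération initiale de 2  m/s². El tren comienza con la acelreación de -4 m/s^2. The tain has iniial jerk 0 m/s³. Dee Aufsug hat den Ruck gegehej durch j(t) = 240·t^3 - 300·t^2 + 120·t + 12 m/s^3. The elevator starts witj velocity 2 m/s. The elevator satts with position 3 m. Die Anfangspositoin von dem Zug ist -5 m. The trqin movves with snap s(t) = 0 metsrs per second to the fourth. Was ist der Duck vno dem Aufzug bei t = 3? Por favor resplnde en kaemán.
Mit j(t) = 240·t^3 - 300·t^2 + 120·t + 12 und Einsetzen von t = 3, finden wir j = 4152.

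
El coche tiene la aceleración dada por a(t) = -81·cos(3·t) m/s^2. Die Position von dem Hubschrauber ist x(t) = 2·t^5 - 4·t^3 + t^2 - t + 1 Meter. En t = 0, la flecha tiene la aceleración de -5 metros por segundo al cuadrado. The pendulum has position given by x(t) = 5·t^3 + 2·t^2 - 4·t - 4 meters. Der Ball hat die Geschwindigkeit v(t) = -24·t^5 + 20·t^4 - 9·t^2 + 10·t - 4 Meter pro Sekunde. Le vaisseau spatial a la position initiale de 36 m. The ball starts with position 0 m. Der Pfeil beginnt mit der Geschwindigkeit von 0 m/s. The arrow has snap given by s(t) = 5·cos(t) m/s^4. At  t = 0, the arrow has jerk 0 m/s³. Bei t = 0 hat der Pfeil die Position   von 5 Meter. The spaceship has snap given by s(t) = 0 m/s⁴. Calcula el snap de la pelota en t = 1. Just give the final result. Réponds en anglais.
s(1) = -960.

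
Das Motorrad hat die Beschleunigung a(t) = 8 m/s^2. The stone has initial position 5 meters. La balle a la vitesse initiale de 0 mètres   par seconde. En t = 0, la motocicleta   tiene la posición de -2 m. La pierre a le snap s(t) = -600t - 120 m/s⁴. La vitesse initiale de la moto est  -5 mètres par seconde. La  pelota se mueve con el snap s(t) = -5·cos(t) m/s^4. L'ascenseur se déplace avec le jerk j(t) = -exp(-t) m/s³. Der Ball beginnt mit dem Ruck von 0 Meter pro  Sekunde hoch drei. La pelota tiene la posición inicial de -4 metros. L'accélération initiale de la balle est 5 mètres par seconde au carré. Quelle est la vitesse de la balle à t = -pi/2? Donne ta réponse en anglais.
To find the answer, we compute 3 antiderivatives of s(t) = -5·cos(t). Finding the antiderivative of s(t) and using j(0) = 0: j(t) = -5·sin(t). Integrating jerk and using the initial condition a(0) = 5, we get a(t) = 5·cos(t). Finding the integral of a(t) and using v(0) = 0: v(t) = 5·sin(t). From the given velocity equation v(t) = 5·sin(t), we substitute t = -pi/2 to get v = -5.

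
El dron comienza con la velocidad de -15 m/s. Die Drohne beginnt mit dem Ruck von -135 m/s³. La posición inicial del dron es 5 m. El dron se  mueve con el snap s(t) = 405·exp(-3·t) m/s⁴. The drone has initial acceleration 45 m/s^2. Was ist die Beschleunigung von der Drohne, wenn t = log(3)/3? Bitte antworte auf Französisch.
En partant du snap s(t) = 405·exp(-3·t), nous prenons 2 intégrales. En intégrant le snap et en utilisant la condition initiale j(0) = -135, nous obtenons j(t) = -135·exp(-3·t). En intégrant le jerk et en utilisant la condition initiale a(0) = 45, nous obtenons a(t) = 45·exp(-3·t). De l'équation de l'accélération a(t) = 45·exp(-3·t), nous substituons t = log(3)/3 pour obtenir a = 15.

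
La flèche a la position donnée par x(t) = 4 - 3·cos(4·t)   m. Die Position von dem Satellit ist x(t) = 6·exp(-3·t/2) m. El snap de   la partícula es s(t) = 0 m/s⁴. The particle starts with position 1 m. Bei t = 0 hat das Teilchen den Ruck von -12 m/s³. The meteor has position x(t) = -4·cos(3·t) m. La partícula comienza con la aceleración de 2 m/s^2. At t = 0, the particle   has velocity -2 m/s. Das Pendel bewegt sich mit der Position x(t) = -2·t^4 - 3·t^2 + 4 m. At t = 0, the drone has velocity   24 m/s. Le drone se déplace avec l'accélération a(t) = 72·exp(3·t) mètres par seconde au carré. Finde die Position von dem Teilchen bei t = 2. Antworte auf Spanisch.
Debemos encontrar la antiderivada de nuestra ecuación del snap s(t) = 0 4 veces. Integrando el snap y usando la condición inicial j(0) = -12, obtenemos j(t) = -12. La antiderivada de la sacudida, con a(0) = 2, da la aceleración: a(t) = 2 - 12·t. La antiderivada de la aceleración es la velocidad. Usando v(0) = -2, obtenemos v(t) = -6·t^2 + 2·t - 2. La integral de la velocidad, con x(0) = 1, da la posición: x(t) = -2·t^3 + t^2 - 2·t + 1. Tenemos la posición x(t) = -2·t^3 + t^2 - 2·t + 1. Sustituyendo t = 2: x(2) = -15.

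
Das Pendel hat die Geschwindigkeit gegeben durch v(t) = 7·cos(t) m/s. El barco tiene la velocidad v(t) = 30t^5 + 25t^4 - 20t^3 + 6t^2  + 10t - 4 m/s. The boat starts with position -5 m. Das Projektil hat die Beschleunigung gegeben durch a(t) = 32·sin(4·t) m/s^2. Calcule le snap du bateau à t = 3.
Nous devons dériver notre équation de la vitesse v(t) = 30·t^5 + 25·t^4 - 20·t^3 + 6·t^2 + 10·t - 4 3 fois. En dérivant la vitesse, nous obtenons l'accélération: a(t) = 150·t^4 + 100·t^3 - 60·t^2 + 12·t + 10. En dérivant l'accélération, nous obtenons le jerk: j(t) = 600·t^3 + 300·t^2 - 120·t + 12. En dérivant le jerk, nous obtenons le snap: s(t) = 1800·t^2 + 600·t - 120. De l'équation du snap s(t) = 1800·t^2 + 600·t - 120, nous substituons t = 3 pour obtenir s = 17880.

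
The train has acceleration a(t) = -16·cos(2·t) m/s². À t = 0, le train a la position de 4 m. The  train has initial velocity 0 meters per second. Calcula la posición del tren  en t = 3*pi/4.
Debemos encontrar la integral de nuestra ecuación de la aceleración a(t) = -16·cos(2·t) 2 veces. Tomando ∫a(t)dt y aplicando v(0) = 0, encontramos v(t) = -8·sin(2·t). Tomando ∫v(t)dt y aplicando x(0) = 4, encontramos x(t) = 4·cos(2·t). De la ecuación de la posición x(t) = 4·cos(2·t), sustituimos t = 3*pi/4 para obtener x = 0.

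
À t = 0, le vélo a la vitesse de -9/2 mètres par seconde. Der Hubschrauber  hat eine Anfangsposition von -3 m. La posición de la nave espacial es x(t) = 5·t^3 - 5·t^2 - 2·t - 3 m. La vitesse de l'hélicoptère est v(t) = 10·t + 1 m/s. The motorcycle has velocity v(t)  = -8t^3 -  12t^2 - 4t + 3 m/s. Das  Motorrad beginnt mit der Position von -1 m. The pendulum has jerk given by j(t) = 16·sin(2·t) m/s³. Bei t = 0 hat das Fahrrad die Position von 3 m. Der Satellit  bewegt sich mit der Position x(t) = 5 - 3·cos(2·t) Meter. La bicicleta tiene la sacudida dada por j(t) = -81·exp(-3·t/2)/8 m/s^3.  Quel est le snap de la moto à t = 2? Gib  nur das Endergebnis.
Le snap à t = 2 est s = -48.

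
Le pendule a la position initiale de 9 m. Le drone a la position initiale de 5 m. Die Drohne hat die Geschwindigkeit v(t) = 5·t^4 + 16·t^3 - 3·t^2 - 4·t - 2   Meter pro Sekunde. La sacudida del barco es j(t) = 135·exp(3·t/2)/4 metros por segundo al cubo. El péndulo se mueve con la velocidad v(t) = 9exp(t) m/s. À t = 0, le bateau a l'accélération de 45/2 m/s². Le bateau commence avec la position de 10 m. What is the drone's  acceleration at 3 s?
To solve this, we need to take 1 derivative of our velocity equation v(t) = 5·t^4 + 16·t^3 - 3·t^2 - 4·t - 2. Taking d/dt of v(t), we find a(t) = 20·t^3 + 48·t^2 - 6·t - 4. From the given acceleration equation a(t) = 20·t^3 + 48·t^2 - 6·t - 4, we substitute t = 3 to get a = 950.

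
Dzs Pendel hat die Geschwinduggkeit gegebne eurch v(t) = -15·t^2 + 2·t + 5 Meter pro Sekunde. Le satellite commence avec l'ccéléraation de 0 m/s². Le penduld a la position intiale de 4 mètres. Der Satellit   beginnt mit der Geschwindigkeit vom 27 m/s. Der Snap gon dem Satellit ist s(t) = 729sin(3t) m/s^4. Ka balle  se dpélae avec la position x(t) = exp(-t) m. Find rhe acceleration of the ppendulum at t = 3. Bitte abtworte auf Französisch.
Pour résoudre ceci, nous devons prendre 1 dérivée de notre équation de la vitesse v(t) = -15·t^2 + 2·t + 5. En dérivant la vitesse, nous obtenons l'accélération: a(t) = 2 - 30·t. En utilisant a(t) = 2 - 30·t et en substituant t = 3, nous trouvons a = -88.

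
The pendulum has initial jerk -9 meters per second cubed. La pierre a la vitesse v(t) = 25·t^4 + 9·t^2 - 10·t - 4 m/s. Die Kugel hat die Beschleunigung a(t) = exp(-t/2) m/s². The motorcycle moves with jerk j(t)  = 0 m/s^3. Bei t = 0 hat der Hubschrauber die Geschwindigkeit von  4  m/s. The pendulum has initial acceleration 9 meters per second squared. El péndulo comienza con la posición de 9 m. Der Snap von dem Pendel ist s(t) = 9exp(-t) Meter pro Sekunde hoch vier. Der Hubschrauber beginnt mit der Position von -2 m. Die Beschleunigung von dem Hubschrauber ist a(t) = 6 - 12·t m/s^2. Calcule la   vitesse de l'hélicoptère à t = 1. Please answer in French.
Nous devons intégrer notre équation de l'accélération a(t) = 6 - 12·t 1 fois. L'intégrale de l'accélération, avec v(0) = 4, donne la vitesse: v(t) = -6·t^2 + 6·t + 4. De l'équation de la vitesse v(t) = -6·t^2 + 6·t + 4, nous substituons t = 1 pour obtenir v = 4.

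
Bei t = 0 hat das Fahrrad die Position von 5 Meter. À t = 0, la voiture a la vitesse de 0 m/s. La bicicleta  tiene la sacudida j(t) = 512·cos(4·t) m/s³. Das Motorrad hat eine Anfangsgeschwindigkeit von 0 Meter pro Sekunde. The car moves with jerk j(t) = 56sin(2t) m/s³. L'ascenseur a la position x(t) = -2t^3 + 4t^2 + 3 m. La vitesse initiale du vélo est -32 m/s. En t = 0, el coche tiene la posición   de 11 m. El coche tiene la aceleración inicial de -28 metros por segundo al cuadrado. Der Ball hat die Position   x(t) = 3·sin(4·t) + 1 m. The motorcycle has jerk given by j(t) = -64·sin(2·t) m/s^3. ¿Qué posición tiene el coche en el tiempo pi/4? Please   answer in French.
Pour résoudre ceci, nous devons prendre 3 primitives de notre équation du jerk j(t) = 56·sin(2·t). En intégrant le jerk et en utilisant la condition initiale a(0) = -28, nous obtenons a(t) = -28·cos(2·t). La primitive de l'accélération est la vitesse. En utilisant v(0) = 0, nous obtenons v(t) = -14·sin(2·t). L'intégrale de la vitesse est la position. En utilisant x(0) = 11, nous obtenons x(t) = 7·cos(2·t) + 4. En utilisant x(t) = 7·cos(2·t) + 4 et en substituant t = pi/4, nous trouvons x = 4.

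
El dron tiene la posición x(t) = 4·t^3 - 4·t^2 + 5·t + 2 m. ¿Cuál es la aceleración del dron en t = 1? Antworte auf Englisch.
Starting from position x(t) = 4·t^3 - 4·t^2 + 5·t + 2, we take 2 derivatives. Differentiating position, we get velocity: v(t) = 12·t^2 - 8·t + 5. The derivative of velocity gives acceleration: a(t) = 24·t - 8. Using a(t) = 24·t - 8 and substituting t = 1, we find a = 16.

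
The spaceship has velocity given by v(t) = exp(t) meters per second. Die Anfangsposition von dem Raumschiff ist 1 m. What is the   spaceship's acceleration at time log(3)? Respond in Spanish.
Para resolver esto, necesitamos tomar 1 derivada de nuestra ecuación de la velocidad v(t) = exp(t). Tomando d/dt de v(t), encontramos a(t) = exp(t). Usando a(t) = exp(t) y sustituyendo t = log(3), encontramos a = 3.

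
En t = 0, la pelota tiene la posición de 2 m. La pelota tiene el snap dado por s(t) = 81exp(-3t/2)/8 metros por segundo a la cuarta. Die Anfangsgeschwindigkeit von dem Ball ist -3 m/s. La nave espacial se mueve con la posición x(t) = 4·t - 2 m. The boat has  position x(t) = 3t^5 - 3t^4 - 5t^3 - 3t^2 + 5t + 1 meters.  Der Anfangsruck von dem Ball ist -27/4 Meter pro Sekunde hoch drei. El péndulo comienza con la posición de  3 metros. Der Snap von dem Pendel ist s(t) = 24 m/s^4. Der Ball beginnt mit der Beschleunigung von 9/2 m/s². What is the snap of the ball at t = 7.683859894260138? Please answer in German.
Aus der Gleichung für den Snap s(t) = 81·exp(-3·t/2)/8, setzen wir t = 7.683859894260138 ein und erhalten s = 0.0000999558241182751.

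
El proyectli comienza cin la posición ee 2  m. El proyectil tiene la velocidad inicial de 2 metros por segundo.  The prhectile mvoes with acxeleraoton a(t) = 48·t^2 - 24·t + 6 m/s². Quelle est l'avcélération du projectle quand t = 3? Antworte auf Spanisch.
Usando a(t) = 48·t^2 - 24·t + 6 y sustituyendo t = 3, encontramos a = 366.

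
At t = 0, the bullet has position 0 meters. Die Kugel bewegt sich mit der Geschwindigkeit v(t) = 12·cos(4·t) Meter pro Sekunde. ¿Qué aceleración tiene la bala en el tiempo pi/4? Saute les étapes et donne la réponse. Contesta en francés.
L'accélération à t = pi/4 est a = 0.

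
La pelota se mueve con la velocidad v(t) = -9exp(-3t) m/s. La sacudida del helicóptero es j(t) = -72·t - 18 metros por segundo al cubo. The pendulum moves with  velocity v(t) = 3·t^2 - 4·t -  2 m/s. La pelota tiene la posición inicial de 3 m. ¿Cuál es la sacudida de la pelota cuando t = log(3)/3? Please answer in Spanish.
Partiendo de la velocidad v(t) = -9·exp(-3·t), tomamos 2 derivadas. Tomando d/dt de v(t), encontramos a(t) = 27·exp(-3·t). La derivada de la aceleración da la sacudida: j(t) = -81·exp(-3·t). Tenemos la sacudida j(t) = -81·exp(-3·t). Sustituyendo t = log(3)/3: j(log(3)/3) = -27.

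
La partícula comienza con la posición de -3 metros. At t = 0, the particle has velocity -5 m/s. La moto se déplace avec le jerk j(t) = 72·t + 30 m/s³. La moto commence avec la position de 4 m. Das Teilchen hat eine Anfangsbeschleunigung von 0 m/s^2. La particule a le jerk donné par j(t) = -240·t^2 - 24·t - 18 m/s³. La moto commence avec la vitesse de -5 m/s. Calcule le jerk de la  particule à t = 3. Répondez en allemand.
Aus der Gleichung für den Ruck j(t) = -240·t^2 - 24·t - 18, setzen wir t = 3 ein und erhalten j = -2250.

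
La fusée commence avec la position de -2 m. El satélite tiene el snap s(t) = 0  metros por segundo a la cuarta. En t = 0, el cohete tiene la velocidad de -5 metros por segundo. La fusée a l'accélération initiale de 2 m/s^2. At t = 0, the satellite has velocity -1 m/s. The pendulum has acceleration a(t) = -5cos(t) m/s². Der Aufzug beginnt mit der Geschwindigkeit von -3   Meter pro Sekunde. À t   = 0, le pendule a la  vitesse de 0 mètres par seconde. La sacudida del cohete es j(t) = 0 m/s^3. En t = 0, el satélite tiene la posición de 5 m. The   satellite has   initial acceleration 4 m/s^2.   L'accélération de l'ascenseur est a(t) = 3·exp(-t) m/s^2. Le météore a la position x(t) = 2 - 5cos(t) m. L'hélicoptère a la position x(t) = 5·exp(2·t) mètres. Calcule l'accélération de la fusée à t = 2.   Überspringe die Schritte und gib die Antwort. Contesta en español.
La respuesta es 2.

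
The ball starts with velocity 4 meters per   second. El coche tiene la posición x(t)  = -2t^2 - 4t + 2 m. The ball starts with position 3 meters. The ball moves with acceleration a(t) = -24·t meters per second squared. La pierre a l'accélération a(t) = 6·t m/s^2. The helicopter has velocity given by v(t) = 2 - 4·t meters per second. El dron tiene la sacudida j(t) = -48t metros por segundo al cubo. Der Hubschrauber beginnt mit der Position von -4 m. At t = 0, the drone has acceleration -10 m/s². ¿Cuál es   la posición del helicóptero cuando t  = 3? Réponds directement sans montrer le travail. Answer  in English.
The position at t = 3 is x = -16.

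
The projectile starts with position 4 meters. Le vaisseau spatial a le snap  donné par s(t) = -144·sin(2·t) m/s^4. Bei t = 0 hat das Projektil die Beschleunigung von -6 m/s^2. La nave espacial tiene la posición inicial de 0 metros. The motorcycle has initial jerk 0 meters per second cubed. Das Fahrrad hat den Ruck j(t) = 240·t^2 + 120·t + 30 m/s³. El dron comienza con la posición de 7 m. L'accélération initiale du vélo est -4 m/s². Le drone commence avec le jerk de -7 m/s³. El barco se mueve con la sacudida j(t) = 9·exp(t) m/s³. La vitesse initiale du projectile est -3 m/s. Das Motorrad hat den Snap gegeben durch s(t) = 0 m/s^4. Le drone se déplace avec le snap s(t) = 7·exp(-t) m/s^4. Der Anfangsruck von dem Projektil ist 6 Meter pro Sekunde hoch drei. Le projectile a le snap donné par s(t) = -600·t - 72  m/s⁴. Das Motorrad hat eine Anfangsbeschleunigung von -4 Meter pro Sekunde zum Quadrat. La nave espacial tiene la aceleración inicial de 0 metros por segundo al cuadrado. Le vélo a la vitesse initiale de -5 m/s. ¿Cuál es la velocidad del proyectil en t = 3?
Debemos encontrar la integral de nuestra ecuación del snap s(t) = -600·t - 72 3 veces. La antiderivada del snap, con j(0) = 6, da la sacudida: j(t) = -300·t^2 - 72·t + 6. Integrando la sacudida y usando la condición inicial a(0) = -6, obtenemos a(t) = -100·t^3 - 36·t^2 + 6·t - 6. La integral de la aceleración, con v(0) = -3, da la velocidad: v(t) = -25·t^4 - 12·t^3 + 3·t^2 - 6·t - 3. Tenemos la velocidad v(t) = -25·t^4 - 12·t^3 + 3·t^2 - 6·t - 3. Sustituyendo t = 3: v(3) = -2343.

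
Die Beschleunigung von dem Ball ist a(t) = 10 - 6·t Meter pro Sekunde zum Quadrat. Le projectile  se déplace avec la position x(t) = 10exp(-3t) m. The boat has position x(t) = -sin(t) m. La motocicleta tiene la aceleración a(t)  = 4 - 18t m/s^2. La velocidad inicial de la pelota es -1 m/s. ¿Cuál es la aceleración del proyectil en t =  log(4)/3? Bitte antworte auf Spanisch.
Partiendo de la posición x(t) = 10·exp(-3·t), tomamos 2 derivadas. Derivando la posición, obtenemos la velocidad: v(t) = -30·exp(-3·t). La derivada de la velocidad da la aceleración: a(t) = 90·exp(-3·t). De la ecuación de la aceleración a(t) = 90·exp(-3·t), sustituimos t = log(4)/3 para obtener a = 45/2.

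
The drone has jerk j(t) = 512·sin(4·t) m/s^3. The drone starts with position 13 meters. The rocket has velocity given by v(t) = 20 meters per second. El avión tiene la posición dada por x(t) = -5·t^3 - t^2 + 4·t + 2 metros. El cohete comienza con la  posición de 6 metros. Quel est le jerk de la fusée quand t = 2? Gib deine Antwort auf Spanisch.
Partiendo de la velocidad v(t) = 20, tomamos 2 derivadas. Derivando la velocidad, obtenemos la aceleración: a(t) = 0. Derivando la aceleración, obtenemos la sacudida: j(t) = 0. De la ecuación de la sacudida j(t) = 0, sustituimos t = 2 para obtener j = 0.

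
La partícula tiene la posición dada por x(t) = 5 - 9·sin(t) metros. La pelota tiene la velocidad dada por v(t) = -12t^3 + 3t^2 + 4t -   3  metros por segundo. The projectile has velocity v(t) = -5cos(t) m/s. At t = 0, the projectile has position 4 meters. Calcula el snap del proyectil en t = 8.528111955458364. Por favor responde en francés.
Pour résoudre ceci, nous devons prendre 3 dérivées de notre équation de la vitesse v(t) = -5·cos(t). En dérivant la vitesse, nous obtenons l'accélération: a(t) = 5·sin(t). La dérivée de l'accélération donne le jerk: j(t) = 5·cos(t). En prenant d/dt de j(t), nous trouvons s(t) = -5·sin(t). Nous avons le snap s(t) = -5·sin(t). En substituant t = 8.528111955458364: s(8.528111955458364) = -3.90625057797434.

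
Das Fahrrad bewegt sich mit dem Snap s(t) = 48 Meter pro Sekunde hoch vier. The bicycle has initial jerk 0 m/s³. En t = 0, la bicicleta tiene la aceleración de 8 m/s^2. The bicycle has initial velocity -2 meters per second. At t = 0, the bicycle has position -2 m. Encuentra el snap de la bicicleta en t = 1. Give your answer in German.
Wir haben den Snap s(t) = 48. Durch Einsetzen von t = 1: s(1) = 48.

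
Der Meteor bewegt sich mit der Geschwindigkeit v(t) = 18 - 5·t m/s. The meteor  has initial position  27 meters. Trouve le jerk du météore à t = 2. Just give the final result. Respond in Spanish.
j(2) = 0.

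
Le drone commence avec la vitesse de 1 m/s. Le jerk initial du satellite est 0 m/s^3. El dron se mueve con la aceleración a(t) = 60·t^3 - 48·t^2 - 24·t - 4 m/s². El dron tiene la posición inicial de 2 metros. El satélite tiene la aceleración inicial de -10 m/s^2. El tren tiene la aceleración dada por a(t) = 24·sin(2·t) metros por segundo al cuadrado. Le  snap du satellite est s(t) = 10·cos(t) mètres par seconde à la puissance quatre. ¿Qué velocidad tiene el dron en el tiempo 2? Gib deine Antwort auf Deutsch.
Wir müssen unsere Gleichung für die Beschleunigung a(t) = 60·t^3 - 48·t^2 - 24·t - 4 1-mal integrieren. Durch Integration von der Beschleunigung und Verwendung der Anfangsbedingung v(0) = 1, erhalten wir v(t) = 15·t^4 - 16·t^3 - 12·t^2 - 4·t + 1. Wir haben die Geschwindigkeit v(t) = 15·t^4 - 16·t^3 - 12·t^2 - 4·t + 1. Durch Einsetzen von t = 2: v(2) = 57.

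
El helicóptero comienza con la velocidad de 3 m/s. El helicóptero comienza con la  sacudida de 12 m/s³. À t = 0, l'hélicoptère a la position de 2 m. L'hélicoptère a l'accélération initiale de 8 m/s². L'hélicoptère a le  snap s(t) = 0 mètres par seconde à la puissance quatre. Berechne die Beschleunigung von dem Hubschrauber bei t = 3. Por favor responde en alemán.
Wir müssen unsere Gleichung für den Snap s(t) = 0 2-mal integrieren. Durch Integration von dem Snap und Verwendung der Anfangsbedingung j(0) = 12, erhalten wir j(t) = 12. Durch Integration von dem Ruck und Verwendung der Anfangsbedingung a(0) = 8, erhalten wir a(t) = 12·t + 8. Wir haben die Beschleunigung a(t) = 12·t + 8. Durch Einsetzen von t = 3: a(3) = 44.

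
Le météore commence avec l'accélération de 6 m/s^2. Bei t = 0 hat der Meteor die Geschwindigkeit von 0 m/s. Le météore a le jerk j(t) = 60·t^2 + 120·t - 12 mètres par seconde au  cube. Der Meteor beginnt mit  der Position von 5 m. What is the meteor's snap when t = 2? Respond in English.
We must differentiate our jerk equation j(t) = 60·t^2 + 120·t - 12 1 time. Taking d/dt of j(t), we find s(t) = 120·t + 120. Using s(t) = 120·t + 120 and substituting t = 2, we find s = 360.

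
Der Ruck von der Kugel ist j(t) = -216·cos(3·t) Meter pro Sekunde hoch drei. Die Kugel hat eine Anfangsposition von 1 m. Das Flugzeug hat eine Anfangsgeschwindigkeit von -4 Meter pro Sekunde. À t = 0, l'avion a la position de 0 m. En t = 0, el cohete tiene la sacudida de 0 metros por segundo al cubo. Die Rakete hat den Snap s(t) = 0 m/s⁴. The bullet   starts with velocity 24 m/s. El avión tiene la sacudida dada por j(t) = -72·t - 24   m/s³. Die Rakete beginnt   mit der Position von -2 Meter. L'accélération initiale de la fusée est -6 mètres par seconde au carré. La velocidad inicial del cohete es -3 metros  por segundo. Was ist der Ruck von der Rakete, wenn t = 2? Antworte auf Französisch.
En partant du snap s(t) = 0, nous prenons 1 primitive. La primitive du snap, avec j(0) = 0, donne le jerk: j(t) = 0. De l'équation du jerk j(t) = 0, nous substituons t = 2 pour obtenir j = 0.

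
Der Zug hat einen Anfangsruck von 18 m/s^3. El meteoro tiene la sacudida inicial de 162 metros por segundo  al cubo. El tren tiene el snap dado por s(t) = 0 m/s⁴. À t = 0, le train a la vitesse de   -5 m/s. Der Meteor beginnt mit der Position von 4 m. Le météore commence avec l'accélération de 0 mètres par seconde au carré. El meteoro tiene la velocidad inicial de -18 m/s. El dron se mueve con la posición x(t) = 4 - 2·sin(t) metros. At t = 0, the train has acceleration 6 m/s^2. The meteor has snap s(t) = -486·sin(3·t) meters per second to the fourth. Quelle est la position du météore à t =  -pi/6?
En partant du snap s(t) = -486·sin(3·t), nous prenons 4 intégrales. En prenant ∫s(t)dt et en appliquant j(0) = 162, nous trouvons j(t) = 162·cos(3·t). L'intégrale du jerk est l'accélération. En utilisant a(0) = 0, nous obtenons a(t) = 54·sin(3·t). En prenant ∫a(t)dt et en appliquant v(0) = -18, nous trouvons v(t) = -18·cos(3·t). En prenant ∫v(t)dt et en appliquant x(0) = 4, nous trouvons x(t) = 4 - 6·sin(3·t). De l'équation de la position x(t) = 4 - 6·sin(3·t), nous substituons t = -pi/6 pour obtenir x = 10.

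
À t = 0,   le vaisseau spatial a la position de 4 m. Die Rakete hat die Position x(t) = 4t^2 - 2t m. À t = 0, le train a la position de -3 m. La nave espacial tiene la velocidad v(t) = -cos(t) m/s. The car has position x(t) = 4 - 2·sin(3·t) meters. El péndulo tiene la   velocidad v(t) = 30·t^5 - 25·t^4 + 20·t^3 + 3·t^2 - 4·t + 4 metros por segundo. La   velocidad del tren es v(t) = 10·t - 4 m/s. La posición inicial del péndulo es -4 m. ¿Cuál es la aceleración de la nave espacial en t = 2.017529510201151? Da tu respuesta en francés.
En partant de la vitesse v(t) = -cos(t), nous prenons 1 dérivée. En prenant d/dt de v(t), nous trouvons a(t) = sin(t). Nous avons l'accélération a(t) = sin(t). En substituant t = 2.017529510201151: a(2.017529510201151) = 0.901863247627517.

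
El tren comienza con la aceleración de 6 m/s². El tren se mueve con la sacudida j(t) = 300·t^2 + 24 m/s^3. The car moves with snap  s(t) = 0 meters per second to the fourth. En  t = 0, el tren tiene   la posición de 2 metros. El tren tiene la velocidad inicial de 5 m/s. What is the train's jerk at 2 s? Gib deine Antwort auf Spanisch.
Tenemos la sacudida j(t) = 300·t^2 + 24. Sustituyendo t = 2: j(2) = 1224.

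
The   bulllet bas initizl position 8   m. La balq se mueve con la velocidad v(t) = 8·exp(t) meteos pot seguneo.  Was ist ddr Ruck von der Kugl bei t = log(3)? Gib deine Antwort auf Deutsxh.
Ausgehend von der Geschwindigkeit v(t) = 8·exp(t), nehmen wir 2 Ableitungen. Die Ableitung von der Geschwindigkeit ergibt die Beschleunigung: a(t) = 8·exp(t). Durch Ableiten von der Beschleunigung erhalten wir den Ruck: j(t) = 8·exp(t). Mit j(t) = 8·exp(t) und Einsetzen von t = log(3), finden wir j = 24.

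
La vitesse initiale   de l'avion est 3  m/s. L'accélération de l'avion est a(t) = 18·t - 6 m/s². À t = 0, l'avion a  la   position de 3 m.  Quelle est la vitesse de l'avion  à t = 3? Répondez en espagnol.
Necesitamos integrar nuestra ecuación de la aceleración a(t) = 18·t - 6 1 vez. La antiderivada de la aceleración es la velocidad. Usando v(0) = 3, obtenemos v(t) = 9·t^2 - 6·t + 3. De la ecuación de la velocidad v(t) = 9·t^2 - 6·t + 3, sustituimos t = 3 para obtener v = 66.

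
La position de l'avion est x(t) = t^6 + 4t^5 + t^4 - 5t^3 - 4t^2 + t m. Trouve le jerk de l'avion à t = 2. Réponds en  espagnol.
Partiendo de la posición x(t) = t^6 + 4·t^5 + t^4 - 5·t^3 - 4·t^2 + t, tomamos 3 derivadas. Derivando la posición, obtenemos la velocidad: v(t) = 6·t^5 + 20·t^4 + 4·t^3 - 15·t^2 - 8·t + 1. La derivada de la velocidad da la aceleración: a(t) = 30·t^4 + 80·t^3 + 12·t^2 - 30·t - 8. La derivada de la aceleración da la sacudida: j(t) = 120·t^3 + 240·t^2 + 24·t - 30. Usando j(t) = 120·t^3 + 240·t^2 + 24·t - 30 y sustituyendo t = 2, encontramos j = 1938.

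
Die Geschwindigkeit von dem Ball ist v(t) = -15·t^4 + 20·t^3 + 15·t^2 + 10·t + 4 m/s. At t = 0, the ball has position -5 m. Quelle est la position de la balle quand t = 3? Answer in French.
Nous devons trouver l'intégrale de notre équation de la vitesse v(t) = -15·t^4 + 20·t^3 + 15·t^2 + 10·t + 4 1 fois. En intégrant la vitesse et en utilisant la condition initiale x(0) = -5, nous obtenons x(t) = -3·t^5 + 5·t^4 + 5·t^3 + 5·t^2 + 4·t - 5. Nous avons la position x(t) = -3·t^5 + 5·t^4 + 5·t^3 + 5·t^2 + 4·t - 5. En substituant t = 3: x(3) = -137.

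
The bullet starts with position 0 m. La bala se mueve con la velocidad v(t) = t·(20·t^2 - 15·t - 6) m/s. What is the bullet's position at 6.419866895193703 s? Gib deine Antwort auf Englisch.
Starting from velocity v(t) = t·(20·t^2 - 15·t - 6), we take 1 antiderivative. The antiderivative of velocity is position. Using x(0) = 0, we get x(t) = 5·t^4 - 5·t^3 - 3·t^2. Using x(t) = 5·t^4 - 5·t^3 - 3·t^2 and substituting t = 6.419866895193703, we find x = 7046.64552829795.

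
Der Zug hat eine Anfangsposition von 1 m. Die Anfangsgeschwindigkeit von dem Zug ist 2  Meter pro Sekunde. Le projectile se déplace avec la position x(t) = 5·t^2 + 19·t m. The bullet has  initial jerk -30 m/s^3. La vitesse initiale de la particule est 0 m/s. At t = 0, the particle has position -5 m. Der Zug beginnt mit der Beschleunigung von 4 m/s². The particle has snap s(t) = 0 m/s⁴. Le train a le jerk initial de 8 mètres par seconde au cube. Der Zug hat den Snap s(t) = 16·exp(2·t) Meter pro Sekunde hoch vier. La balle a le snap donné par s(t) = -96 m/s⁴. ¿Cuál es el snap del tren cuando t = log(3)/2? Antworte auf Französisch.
De l'équation du snap s(t) = 16·exp(2·t), nous substituons t = log(3)/2 pour obtenir s = 48.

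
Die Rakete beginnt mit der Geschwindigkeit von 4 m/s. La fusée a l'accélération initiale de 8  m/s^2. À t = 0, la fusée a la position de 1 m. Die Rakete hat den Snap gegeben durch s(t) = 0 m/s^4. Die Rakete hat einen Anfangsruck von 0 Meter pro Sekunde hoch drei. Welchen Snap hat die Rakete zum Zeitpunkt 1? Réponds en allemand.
Mit s(t) = 0 und Einsetzen von t = 1, finden wir s = 0.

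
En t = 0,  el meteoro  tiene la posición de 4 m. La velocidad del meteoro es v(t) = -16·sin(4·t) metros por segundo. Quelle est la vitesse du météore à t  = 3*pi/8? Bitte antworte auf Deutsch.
Wir haben die Geschwindigkeit v(t) = -16·sin(4·t). Durch Einsetzen von t = 3*pi/8: v(3*pi/8) = 16.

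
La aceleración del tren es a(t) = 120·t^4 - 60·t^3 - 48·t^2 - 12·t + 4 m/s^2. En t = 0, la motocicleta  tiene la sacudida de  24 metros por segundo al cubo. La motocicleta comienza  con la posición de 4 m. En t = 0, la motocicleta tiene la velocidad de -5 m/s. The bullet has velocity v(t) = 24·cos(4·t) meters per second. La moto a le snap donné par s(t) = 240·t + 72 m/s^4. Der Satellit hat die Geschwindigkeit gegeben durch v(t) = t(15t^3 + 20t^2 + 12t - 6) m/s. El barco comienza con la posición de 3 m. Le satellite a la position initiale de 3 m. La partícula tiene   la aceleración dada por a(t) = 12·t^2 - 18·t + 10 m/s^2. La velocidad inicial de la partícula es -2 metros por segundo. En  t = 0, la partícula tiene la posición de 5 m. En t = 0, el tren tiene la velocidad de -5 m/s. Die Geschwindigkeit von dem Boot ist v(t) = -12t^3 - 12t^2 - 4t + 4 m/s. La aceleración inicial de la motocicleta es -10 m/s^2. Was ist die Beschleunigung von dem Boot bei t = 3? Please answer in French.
Pour résoudre ceci, nous devons prendre 1 dérivée de notre équation de la vitesse v(t) = -12·t^3 - 12·t^2 - 4·t + 4. La dérivée de la vitesse donne l'accélération: a(t) = -36·t^2 - 24·t - 4. De l'équation de l'accélération a(t) = -36·t^2 - 24·t - 4, nous substituons t = 3 pour obtenir a = -400.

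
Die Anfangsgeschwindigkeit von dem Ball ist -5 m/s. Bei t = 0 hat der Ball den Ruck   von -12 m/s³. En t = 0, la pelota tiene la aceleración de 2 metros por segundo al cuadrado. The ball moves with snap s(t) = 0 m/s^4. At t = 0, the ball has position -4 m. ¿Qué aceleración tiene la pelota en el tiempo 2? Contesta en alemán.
Um dies zu lösen, müssen wir 2 Integrale unserer Gleichung für den Snap s(t) = 0 finden. Durch Integration von dem Snap und Verwendung der Anfangsbedingung j(0) = -12, erhalten wir j(t) = -12. Mit ∫j(t)dt und Anwendung von a(0) = 2, finden wir a(t) = 2 - 12·t. Mit a(t) = 2 - 12·t und Einsetzen von t = 2, finden wir a = -22.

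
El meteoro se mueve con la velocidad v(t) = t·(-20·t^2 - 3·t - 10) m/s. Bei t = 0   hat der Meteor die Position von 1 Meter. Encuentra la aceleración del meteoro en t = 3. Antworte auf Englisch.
Starting from velocity v(t) = t·(-20·t^2 - 3·t - 10), we take 1 derivative. Taking d/dt of v(t), we find a(t) = -20·t^2 + t·(-40·t - 3) - 3·t - 10. Using a(t) = -20·t^2 + t·(-40·t - 3) - 3·t - 10 and substituting t = 3, we find a = -568.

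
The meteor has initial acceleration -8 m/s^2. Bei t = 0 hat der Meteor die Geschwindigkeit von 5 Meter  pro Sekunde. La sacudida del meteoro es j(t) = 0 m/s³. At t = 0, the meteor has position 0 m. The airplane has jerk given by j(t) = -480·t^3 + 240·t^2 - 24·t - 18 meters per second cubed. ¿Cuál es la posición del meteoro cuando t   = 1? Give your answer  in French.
Pour résoudre ceci, nous devons prendre 3 intégrales de notre équation du jerk j(t) = 0. En prenant ∫j(t)dt et en appliquant a(0) = -8, nous trouvons a(t) = -8. En prenant ∫a(t)dt et en appliquant v(0) = 5, nous trouvons v(t) = 5 - 8·t. En intégrant la vitesse et en utilisant la condition initiale x(0) = 0, nous obtenons x(t) = -4·t^2 + 5·t. En utilisant x(t) = -4·t^2 + 5·t et en substituant t = 1, nous trouvons x = 1.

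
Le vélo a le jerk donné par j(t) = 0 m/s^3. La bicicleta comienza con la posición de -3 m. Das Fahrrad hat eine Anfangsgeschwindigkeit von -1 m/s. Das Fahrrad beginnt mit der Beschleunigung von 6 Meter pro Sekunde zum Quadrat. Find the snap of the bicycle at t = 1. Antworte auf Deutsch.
Wir müssen unsere Gleichung für den Ruck j(t) = 0 1-mal ableiten. Durch Ableiten von dem Ruck erhalten wir den Snap: s(t) = 0. Mit s(t) = 0 und Einsetzen von t = 1, finden wir s = 0.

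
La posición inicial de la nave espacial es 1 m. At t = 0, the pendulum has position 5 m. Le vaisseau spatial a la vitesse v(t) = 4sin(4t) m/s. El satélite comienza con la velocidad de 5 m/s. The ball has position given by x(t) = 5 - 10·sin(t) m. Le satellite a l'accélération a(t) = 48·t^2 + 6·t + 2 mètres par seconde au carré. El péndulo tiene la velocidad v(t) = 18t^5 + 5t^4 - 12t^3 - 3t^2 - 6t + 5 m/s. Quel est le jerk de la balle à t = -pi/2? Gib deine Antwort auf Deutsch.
Wir müssen unsere Gleichung für die Position x(t) = 5 - 10·sin(t) 3-mal ableiten. Durch Ableiten von der Position erhalten wir die Geschwindigkeit: v(t) = -10·cos(t). Durch Ableiten von der Geschwindigkeit erhalten wir die Beschleunigung: a(t) = 10·sin(t). Mit d/dt von a(t) finden wir j(t) = 10·cos(t). Aus der Gleichung für den Ruck j(t) = 10·cos(t), setzen wir t = -pi/2 ein und erhalten j = 0.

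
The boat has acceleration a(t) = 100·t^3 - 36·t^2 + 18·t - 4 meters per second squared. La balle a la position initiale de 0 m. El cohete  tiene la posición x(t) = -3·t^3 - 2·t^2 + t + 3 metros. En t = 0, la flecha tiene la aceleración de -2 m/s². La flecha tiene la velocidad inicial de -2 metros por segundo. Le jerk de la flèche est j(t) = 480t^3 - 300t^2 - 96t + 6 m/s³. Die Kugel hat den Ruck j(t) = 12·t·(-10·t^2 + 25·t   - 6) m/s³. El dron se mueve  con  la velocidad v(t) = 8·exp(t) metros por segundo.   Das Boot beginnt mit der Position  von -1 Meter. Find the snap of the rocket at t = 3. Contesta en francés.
Pour résoudre ceci, nous devons prendre 4 dérivées de notre équation de la position x(t) = -3·t^3 - 2·t^2 + t + 3. En dérivant la position, nous obtenons la vitesse: v(t) = -9·t^2 - 4·t + 1. En dérivant la vitesse, nous obtenons l'accélération: a(t) = -18·t - 4. En dérivant l'accélération, nous obtenons le jerk: j(t) = -18. En dérivant le jerk, nous obtenons le snap: s(t) = 0. De l'équation du snap s(t) = 0, nous substituons t = 3 pour obtenir s = 0.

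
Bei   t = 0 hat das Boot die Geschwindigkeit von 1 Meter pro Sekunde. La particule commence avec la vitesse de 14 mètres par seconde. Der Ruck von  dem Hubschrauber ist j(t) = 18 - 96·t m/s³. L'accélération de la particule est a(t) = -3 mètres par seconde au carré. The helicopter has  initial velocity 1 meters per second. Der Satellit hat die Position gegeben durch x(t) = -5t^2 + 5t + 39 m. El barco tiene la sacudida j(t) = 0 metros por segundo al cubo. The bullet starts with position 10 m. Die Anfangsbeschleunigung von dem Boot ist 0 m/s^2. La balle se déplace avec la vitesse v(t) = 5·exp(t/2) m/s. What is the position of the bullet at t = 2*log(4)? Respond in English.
We must find the antiderivative of our velocity equation v(t) = 5·exp(t/2) 1 time. Taking ∫v(t)dt and applying x(0) = 10, we find x(t) = 10·exp(t/2). Using x(t) = 10·exp(t/2) and substituting t = 2*log(4), we find x = 40.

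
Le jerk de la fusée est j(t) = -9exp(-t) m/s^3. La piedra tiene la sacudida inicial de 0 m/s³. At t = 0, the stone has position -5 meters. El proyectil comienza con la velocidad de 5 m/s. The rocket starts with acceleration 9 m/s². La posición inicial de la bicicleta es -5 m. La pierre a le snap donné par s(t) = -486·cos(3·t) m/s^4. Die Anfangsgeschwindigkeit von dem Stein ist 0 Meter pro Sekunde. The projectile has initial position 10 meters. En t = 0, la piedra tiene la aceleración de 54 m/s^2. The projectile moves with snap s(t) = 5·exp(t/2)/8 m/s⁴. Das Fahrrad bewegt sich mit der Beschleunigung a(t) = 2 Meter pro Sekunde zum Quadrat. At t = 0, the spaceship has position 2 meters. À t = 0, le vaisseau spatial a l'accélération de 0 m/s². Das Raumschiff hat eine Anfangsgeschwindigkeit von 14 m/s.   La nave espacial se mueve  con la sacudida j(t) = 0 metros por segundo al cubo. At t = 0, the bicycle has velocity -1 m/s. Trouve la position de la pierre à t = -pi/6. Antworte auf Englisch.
We need to integrate our snap equation s(t) = -486·cos(3·t) 4 times. Integrating snap and using the initial condition j(0) = 0, we get j(t) = -162·sin(3·t). Integrating jerk and using the initial condition a(0) = 54, we get a(t) = 54·cos(3·t). Taking ∫a(t)dt and applying v(0) = 0, we find v(t) = 18·sin(3·t). Taking ∫v(t)dt and applying x(0) = -5, we find x(t) = 1 - 6·cos(3·t). Using x(t) = 1 - 6·cos(3·t) and substituting t = -pi/6, we find x = 1.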